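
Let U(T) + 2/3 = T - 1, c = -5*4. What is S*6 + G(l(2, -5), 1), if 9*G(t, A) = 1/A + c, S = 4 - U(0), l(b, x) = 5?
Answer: 287/9 ≈ 31.889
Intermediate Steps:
c = -20
U(T) = -5/3 + T (U(T) = -⅔ + (T - 1) = -⅔ + (-1 + T) = -5/3 + T)
S = 17/3 (S = 4 - (-5/3 + 0) = 4 - 1*(-5/3) = 4 + 5/3 = 17/3 ≈ 5.6667)
G(t, A) = -20/9 + 1/(9*A) (G(t, A) = (1/A - 20)/9 = (-20 + 1/A)/9 = -20/9 + 1/(9*A))
S*6 + G(l(2, -5), 1) = (17/3)*6 + (⅑)*(1 - 20*1)/1 = 34 + (⅑)*1*(1 - 20) = 34 + (⅑)*1*(-19) = 34 - 19/9 = 287/9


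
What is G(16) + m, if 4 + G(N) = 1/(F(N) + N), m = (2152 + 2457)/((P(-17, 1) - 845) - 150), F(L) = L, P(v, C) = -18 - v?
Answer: -68495/7968 ≈ -8.5963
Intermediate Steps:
m = -4609/996 (m = (2152 + 2457)/(((-18 - 1*(-17)) - 845) - 150) = 4609/(((-18 + 17) - 845) - 150) = 4609/((-1 - 845) - 150) = 4609/(-846 - 150) = 4609/(-996) = 4609*(-1/996) = -4609/996 ≈ -4.6275)
G(N) = -4 + 1/(2*N) (G(N) = -4 + 1/(N + N) = -4 + 1/(2*N))
G(16) + m = (-4 + (½)/16) - 4609/996 = (-4 + (½)*(1/16)) - 4609/996 = (-4 + 1/32) - 4609/996 = -127/32 - 4609/996 = -68495/7968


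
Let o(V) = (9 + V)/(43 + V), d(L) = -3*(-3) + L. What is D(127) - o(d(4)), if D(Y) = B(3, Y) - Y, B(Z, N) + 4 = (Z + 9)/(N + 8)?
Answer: -165443/1260 ≈ -131.30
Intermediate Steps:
B(Z, N) = -4 + (9 + Z)/(8 + N) (B(Z, N) = -4 + (Z + 9)/(N + 8) = -4 + (9 + Z)/(8 + N))
d(L) = 9 + L
o(V) = (9 + V)/(43 + V)
D(Y) = -Y + (-20 - 4*Y)/(8 + Y) (D(Y) = (-23 + 3 - 4*Y)/(8 + Y) - Y = (-20 - 4*Y)/(8 + Y) - Y = -Y + (-20 - 4*Y)/(8 + Y))
D(127) - o(d(4)) = (-20 - 1*127² - 12*127)/(8 + 127) - (9 + (9 + 4))/(43 + (9 + 4)) = (-20 - 1*16129 - 1524)/135 - (9 + 13)/(43 + 13) = (-20 - 16129 - 1524)/135 - 22/56 = (1/135)*(-17673) - 22/56 = -5891/45 - 1*11/28 = -5891/45 - 11/28 = -165443/1260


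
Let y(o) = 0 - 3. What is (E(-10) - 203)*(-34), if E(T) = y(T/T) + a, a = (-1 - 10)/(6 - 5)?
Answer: 7378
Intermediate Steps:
a = -11 (a = -11/1 = -11*1 = -11)
y(o) = -3
E(T) = -14 (E(T) = -3 - 11 = -14)
(E(-10) - 203)*(-34) = (-14 - 203)*(-34) = -217*(-34) = 7378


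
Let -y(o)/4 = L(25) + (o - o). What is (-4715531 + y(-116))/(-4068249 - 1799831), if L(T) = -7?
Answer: 4715503/5868080 ≈ 0.80359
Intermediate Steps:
y(o) = 28 (y(o) = -4*(-7 + (o - o)) = -4*(-7 + 0) = -4*(-7) = 28)
(-4715531 + y(-116))/(-4068249 - 1799831) = (-4715531 + 28)/(-4068249 - 1799831) = -4715503/(-5868080) = -4715503*(-1/5868080) = 4715503/5868080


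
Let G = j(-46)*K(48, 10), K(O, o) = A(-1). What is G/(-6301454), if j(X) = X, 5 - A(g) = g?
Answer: 138/3150727 ≈ 4.3799e-5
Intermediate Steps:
A(g) = 5 - g
K(O, o) = 6 (K(O, o) = 5 - 1*(-1) = 5 + 1 = 6)
G = -276 (G = -46*6 = -276)
G/(-6301454) = -276/(-6301454) = -276*(-1/6301454) = 138/3150727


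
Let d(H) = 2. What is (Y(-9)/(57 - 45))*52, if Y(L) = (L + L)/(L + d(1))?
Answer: 78/7 ≈ 11.143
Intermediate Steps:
Y(L) = 2*L/(2 + L) (Y(L) = (L + L)/(L + 2) = (2*L)/(2 + L) = 2*L/(2 + L))
(Y(-9)/(57 - 45))*52 = ((2*(-9)/(2 - 9))/(57 - 45))*52 = ((2*(-9)/(-7))/12)*52 = ((2*(-9)*(-⅐))/12)*52 = ((1/12)*(18/7))*52 = (3/14)*52 = 78/7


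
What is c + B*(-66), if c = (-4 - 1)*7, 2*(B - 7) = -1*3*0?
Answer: -497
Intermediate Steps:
B = 7 (B = 7 + (-1*3*0)/2 = 7 + (-3*0)/2 = 7 + (1/2)*0 = 7 + 0 = 7)
c = -35 (c = -5*7 = -35)
c + B*(-66) = -35 + 7*(-66) = -35 - 462 = -497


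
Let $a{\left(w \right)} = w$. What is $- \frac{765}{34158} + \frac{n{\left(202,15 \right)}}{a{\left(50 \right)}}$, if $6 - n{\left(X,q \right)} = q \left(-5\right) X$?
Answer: $\frac{86276733}{284650} \approx 303.1$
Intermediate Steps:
$n{\left(X,q \right)} = 6 + 5 X q$ ($n{\left(X,q \right)} = 6 - q \left(-5\right) X = 6 - - 5 q X = 6 - - 5 X q = 6 + 5 X q$)
$- \frac{765}{34158} + \frac{n{\left(202,15 \right)}}{a{\left(50 \right)}} = - \frac{765}{34158} + \frac{6 + 5 \cdot 202 \cdot 15}{50} = \left(-765\right) \frac{1}{34158} + \left(6 + 15150\right) \frac{1}{50} = - \frac{255}{11386} + 15156 \cdot \frac{1}{50} = - \frac{255}{11386} + \frac{7578}{25} = \frac{86276733}{284650}$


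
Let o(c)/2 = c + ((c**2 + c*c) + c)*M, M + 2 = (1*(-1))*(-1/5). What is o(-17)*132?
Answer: -1355376/5 ≈ -2.7108e+5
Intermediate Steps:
M = -9/5 (M = -2 + (1*(-1))*(-1/5) = -2 - (-1)/5 = -2 - 1*(-1/5) = -2 + 1/5 = -9/5 ≈ -1.8000)
o(c) = -36*c**2/5 - 8*c/5 (o(c) = 2*(c + ((c**2 + c*c) + c)*(-9/5)) = 2*(c + ((c**2 + c**2) + c)*(-9/5)) = 2*(c + (2*c**2 + c)*(-9/5)) = 2*(c + (c + 2*c**2)*(-9/5)) = 2*(c + (-18*c**2/5 - 9*c/5)) = 2*(-18*c**2/5 - 4*c/5) = -36*c**2/5 - 8*c/5)
o(-17)*132 = -4/5*(-17)*(2 + 9*(-17))*132 = -4/5*(-17)*(2 - 153)*132 = -4/5*(-17)*(-151)*132 = -10268/5*132 = -1355376/5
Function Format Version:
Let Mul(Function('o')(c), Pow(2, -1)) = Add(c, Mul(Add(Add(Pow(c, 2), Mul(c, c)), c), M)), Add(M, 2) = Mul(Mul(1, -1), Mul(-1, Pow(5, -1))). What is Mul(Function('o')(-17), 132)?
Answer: Rational(-1355376, 5) ≈ -2.7108e+5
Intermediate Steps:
M = Rational(-9, 5) (M = Add(-2, Mul(Mul(1, -1), Mul(-1, Pow(5, -1)))) = Add(-2, Mul(-1, Mul(-1, Rational(1, 5)))) = Add(-2, Mul(-1, Rational(-1, 5))) = Add(-2, Rational(1, 5)) = Rational(-9, 5) ≈ -1.8000)
Function('o')(c) = Add(Mul(Rational(-36, 5), Pow(c, 2)), Mul(Rational(-8, 5), c)) (Function('o')(c) = Mul(2, Add(c, Mul(Add(Add(Pow(c, 2), Mul(c, c)), c), Rational(-9, 5)))) = Mul(2, Add(c, Mul(Add(Add(Pow(c, 2), Pow(c, 2)), c), Rational(-9, 5)))) = Mul(2, Add(c, Mul(Add(Mul(2, Pow(c, 2)), c), Rational(-9, 5)))) = Mul(2, Add(c, Mul(Add(c, Mul(2, Pow(c, 2))), Rational(-9, 5)))) = Mul(2, Add(c, Add(Mul(Rational(-18, 5), Pow(c, 2)), Mul(Rational(-9, 5), c)))) = Mul(2, Add(Mul(Rational(-18, 5), Pow(c, 2)), Mul(Rational(-4, 5), c))) = Add(Mul(Rational(-36, 5), Pow(c, 2)), Mul(Rational(-8, 5), c)))
Mul(Function('o')(-17), 132) = Mul(Mul(Rational(-4, 5), -17, Add(2, Mul(9, -17))), 132) = Mul(Mul(Rational(-4, 5), -17, Add(2, -153)), 132) = Mul(Mul(Rational(-4, 5), -17, -151), 132) = Mul(Rational(-10268, 5), 132) = Rational(-1355376, 5)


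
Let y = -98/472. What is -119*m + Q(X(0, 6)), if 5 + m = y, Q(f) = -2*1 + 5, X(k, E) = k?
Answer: 146959/236 ≈ 622.71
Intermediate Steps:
Q(f) = 3 (Q(f) = -2 + 5 = 3)
y = -49/236 (y = -98*1/472 = -49/236 ≈ -0.20763)
m = -1229/236 (m = -5 - 49/236 = -1229/236 ≈ -5.2076)
-119*m + Q(X(0, 6)) = -119*(-1229/236) + 3 = 146251/236 + 3 = 146959/236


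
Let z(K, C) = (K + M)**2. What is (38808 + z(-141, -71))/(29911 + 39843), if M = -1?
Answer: 29486/34877 ≈ 0.84543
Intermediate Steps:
z(K, C) = (-1 + K)**2 (z(K, C) = (K - 1)**2 = (-1 + K)**2)
(38808 + z(-141, -71))/(29911 + 39843) = (38808 + (-1 - 141)**2)/(29911 + 39843) = (38808 + (-142)**2)/69754 = (38808 + 20164)*(1/69754) = 58972*(1/69754) = 29486/34877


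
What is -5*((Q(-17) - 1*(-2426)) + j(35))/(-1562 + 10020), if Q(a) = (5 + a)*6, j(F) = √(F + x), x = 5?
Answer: -5885/4229 - 5*√10/4229 ≈ -1.3953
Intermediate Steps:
j(F) = √(5 + F) (j(F) = √(F + 5) = √(5 + F))
Q(a) = 30 + 6*a
-5*((Q(-17) - 1*(-2426)) + j(35))/(-1562 + 10020) = -5*(((30 + 6*(-17)) - 1*(-2426)) + √(5 + 35))/(-1562 + 10020) = -5*(((30 - 102) + 2426) + √40)/8458 = -5*((-72 + 2426) + 2*√10)/8458 = -5*(2354 + 2*√10)/8458 = -5*(1177/4229 + √10/4229) = -5885/4229 - 5*√10/4229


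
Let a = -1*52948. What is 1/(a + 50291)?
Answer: -1/2657 ≈ -0.00037636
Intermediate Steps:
a = -52948
1/(a + 50291) = 1/(-52948 + 50291) = 1/(-2657) = -1/2657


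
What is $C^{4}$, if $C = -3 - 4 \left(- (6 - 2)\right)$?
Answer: $28561$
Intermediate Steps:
$C = 13$ ($C = -3 - 4 \left(- (6 - 2)\right) = -3 - 4 \left(\left(-1\right) 4\right) = -3 - -16 = -3 + 16 = 13$)
$C^{4} = 13^{4} = 28561$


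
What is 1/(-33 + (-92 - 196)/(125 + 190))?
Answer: -35/1187 ≈ -0.029486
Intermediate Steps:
1/(-33 + (-92 - 196)/(125 + 190)) = 1/(-33 - 288/315) = 1/(-33 - 288*1/315) = 1/(-33 - 32/35) = 1/(-1187/35) = -35/1187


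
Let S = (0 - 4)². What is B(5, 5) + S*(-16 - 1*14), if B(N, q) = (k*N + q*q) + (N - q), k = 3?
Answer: -440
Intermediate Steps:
S = 16 (S = (-4)² = 16)
B(N, q) = q² - q + 4*N (B(N, q) = (3*N + q*q) + (N - q) = (3*N + q²) + (N - q) = (q² + 3*N) + (N - q) = q² - q + 4*N)
B(5, 5) + S*(-16 - 1*14) = (5² - 1*5 + 4*5) + 16*(-16 - 1*14) = (25 - 5 + 20) + 16*(-16 - 14) = 40 + 16*(-30) = 40 - 480 = -440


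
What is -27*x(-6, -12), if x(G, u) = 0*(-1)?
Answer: 0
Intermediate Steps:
x(G, u) = 0
-27*x(-6, -12) = -27*0 = 0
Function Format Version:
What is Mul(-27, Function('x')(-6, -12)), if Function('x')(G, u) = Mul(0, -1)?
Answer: 0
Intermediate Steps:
Function('x')(G, u) = 0
Mul(-27, Function('x')(-6, -12)) = Mul(-27, 0) = 0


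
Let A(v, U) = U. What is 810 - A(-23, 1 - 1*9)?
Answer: 818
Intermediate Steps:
810 - A(-23, 1 - 1*9) = 810 - (1 - 1*9) = 810 - (1 - 9) = 810 - 1*(-8) = 810 + 8 = 818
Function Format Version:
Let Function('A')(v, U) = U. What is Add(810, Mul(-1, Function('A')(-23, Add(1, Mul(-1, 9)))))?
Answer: 818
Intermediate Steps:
Add(810, Mul(-1, Function('A')(-23, Add(1, Mul(-1, 9))))) = Add(810, Mul(-1, Add(1, Mul(-1, 9)))) = Add(810, Mul(-1, Add(1, -9))) = Add(810, Mul(-1, -8)) = Add(810, 8) = 818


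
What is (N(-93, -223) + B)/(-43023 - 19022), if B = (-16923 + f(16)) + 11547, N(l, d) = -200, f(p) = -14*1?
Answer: 1118/12409 ≈ 0.090096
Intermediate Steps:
f(p) = -14
B = -5390 (B = (-16923 - 14) + 11547 = -16937 + 11547 = -5390)
(N(-93, -223) + B)/(-43023 - 19022) = (-200 - 5390)/(-43023 - 19022) = -5590/(-62045) = -5590*(-1/62045) = 1118/12409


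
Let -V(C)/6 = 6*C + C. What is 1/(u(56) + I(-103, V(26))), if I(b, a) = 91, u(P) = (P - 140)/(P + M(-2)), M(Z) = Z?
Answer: 9/805 ≈ 0.011180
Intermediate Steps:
u(P) = (-140 + P)/(-2 + P) (u(P) = (P - 140)/(P - 2) = (-140 + P)/(-2 + P))
V(C) = -42*C (V(C) = -6*(6*C + C) = -42*C)
1/(u(56) + I(-103, V(26))) = 1/((-140 + 56)/(-2 + 56) + 91) = 1/(-84/54 + 91) = 1/((1/54)*(-84) + 91) = 1/(-14/9 + 91) = 1/(805/9) = 9/805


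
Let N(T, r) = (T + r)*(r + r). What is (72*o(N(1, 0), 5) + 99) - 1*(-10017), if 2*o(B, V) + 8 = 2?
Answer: 9900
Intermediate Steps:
N(T, r) = 2*r*(T + r) (N(T, r) = (T + r)*(2*r) = 2*r*(T + r))
o(B, V) = -3 (o(B, V) = -4 + (1/2)*2 = -4 + 1 = -3)
(72*o(N(1, 0), 5) + 99) - 1*(-10017) = (72*(-3) + 99) - 1*(-10017) = (-216 + 99) + 10017 = -117 + 10017 = 9900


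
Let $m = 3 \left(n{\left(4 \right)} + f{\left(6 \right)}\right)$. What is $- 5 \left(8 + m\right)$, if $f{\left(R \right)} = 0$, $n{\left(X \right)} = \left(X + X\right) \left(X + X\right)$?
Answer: $-1000$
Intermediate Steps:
$n{\left(X \right)} = 4 X^{2}$ ($n{\left(X \right)} = 2 X 2 X = 4 X^{2}$)
$m = 192$ ($m = 3 \left(4 \cdot 4^{2} + 0\right) = 3 \left(4 \cdot 16 + 0\right) = 3 \left(64 + 0\right) = 3 \cdot 64 = 192$)
$- 5 \left(8 + m\right) = - 5 \left(8 + 192\right) = \left(-5\right) 200 = -1000$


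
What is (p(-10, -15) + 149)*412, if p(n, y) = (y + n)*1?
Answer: 51088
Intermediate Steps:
p(n, y) = n + y (p(n, y) = (n + y)*1 = n + y)
(p(-10, -15) + 149)*412 = ((-10 - 15) + 149)*412 = (-25 + 149)*412 = 124*412 = 51088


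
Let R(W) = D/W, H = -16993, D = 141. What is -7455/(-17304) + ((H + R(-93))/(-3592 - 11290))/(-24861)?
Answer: 678535203515/1575134155448 ≈ 0.43078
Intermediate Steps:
R(W) = 141/W
-7455/(-17304) + ((H + R(-93))/(-3592 - 11290))/(-24861) = -7455/(-17304) + ((-16993 + 141/(-93))/(-3592 - 11290))/(-24861) = -7455*(-1/17304) + ((-16993 + 141*(-1/93))/(-14882))*(-1/24861) = 355/824 + ((-16993 - 47/31)*(-1/14882))*(-1/24861) = 355/824 - 526830/31*(-1/14882)*(-1/24861) = 355/824 + (263415/230671)*(-1/24861) = 355/824 - 87805/1911570577 = 678535203515/1575134155448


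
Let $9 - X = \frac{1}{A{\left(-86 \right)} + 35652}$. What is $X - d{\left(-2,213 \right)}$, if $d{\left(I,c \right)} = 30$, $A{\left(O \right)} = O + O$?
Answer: $- \frac{745081}{35480} \approx -21.0$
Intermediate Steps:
$A{\left(O \right)} = 2 O$
$X = \frac{319319}{35480}$ ($X = 9 - \frac{1}{2 \left(-86\right) + 35652} = 9 - \frac{1}{-172 + 35652} = 9 - \frac{1}{35480} = \frac{319319}{35480} \approx 9.0$)
$X - d{\left(-2,213 \right)} = \frac{319319}{35480} - 30 = - \frac{745081}{35480}$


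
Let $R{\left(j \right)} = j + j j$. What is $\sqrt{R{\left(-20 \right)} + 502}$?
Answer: $21 \sqrt{2} \approx 29.698$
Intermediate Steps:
$R{\left(j \right)} = j + j^{2}$
$\sqrt{R{\left(-20 \right)} + 502} = \sqrt{- 20 \left(1 - 20\right) + 502} = \sqrt{\left(-20\right) \left(-19\right) + 502} = \sqrt{380 + 502} = \sqrt{882} = 21 \sqrt{2}$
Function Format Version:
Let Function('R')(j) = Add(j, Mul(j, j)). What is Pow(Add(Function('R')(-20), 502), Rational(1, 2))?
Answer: Mul(21, Pow(2, Rational(1, 2))) ≈ 29.698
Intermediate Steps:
Function('R')(j) = Add(j, Pow(j, 2))
Pow(Add(Function('R')(-20), 502), Rational(1, 2)) = Pow(Add(Mul(-20, Add(1, -20)), 502), Rational(1, 2)) = Pow(Add(Mul(-20, -19), 502), Rational(1, 2)) = Pow(Add(380, 502), Rational(1, 2)) = Pow(882, Rational(1, 2)) = Mul(21, Pow(2, Rational(1, 2)))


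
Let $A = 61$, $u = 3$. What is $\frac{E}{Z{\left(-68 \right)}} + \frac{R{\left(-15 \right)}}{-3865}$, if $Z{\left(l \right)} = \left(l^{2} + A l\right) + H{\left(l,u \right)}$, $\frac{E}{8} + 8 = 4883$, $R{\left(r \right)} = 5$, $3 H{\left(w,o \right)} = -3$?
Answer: $\frac{1205861}{14687} \approx 82.104$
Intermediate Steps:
$H{\left(w,o \right)} = -1$ ($H{\left(w,o \right)} = \frac{1}{3} \left(-3\right) = -1$)
$E = 39000$ ($E = -64 + 8 \cdot 4883 = -64 + 39064 = 39000$)
$Z{\left(l \right)} = -1 + l^{2} + 61 l$ ($Z{\left(l \right)} = \left(l^{2} + 61 l\right) - 1 = -1 + l^{2} + 61 l$)
$\frac{E}{Z{\left(-68 \right)}} + \frac{R{\left(-15 \right)}}{-3865} = \frac{39000}{-1 + \left(-68\right)^{2} + 61 \left(-68\right)} + \frac{5}{-3865} = \frac{39000}{-1 + 4624 - 4148} + 5 \left(- \frac{1}{3865}\right) = \frac{39000}{475} - \frac{1}{773} = 39000 \cdot \frac{1}{475} - \frac{1}{773} = \frac{1560}{19} - \frac{1}{773} = \frac{1205861}{14687}$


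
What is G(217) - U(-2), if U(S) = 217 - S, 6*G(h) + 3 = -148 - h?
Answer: -841/3 ≈ -280.33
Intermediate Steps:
G(h) = -151/6 - h/6 (G(h) = -½ + (-148 - h)/6 = -½ + (-74/3 - h/6) = -151/6 - h/6)
G(217) - U(-2) = (-151/6 - ⅙*217) - (217 - 1*(-2)) = (-151/6 - 217/6) - (217 + 2) = -184/3 - 1*219 = -184/3 - 219 = -841/3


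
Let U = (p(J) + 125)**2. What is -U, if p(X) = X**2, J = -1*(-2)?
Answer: -16641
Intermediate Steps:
J = 2
U = 16641 (U = (2**2 + 125)**2 = (4 + 125)**2 = 129**2 = 16641)
-U = -1*16641 = -16641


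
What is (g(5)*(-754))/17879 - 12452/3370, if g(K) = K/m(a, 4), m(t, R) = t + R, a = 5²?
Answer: -111533704/30126115 ≈ -3.7022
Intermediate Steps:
a = 25
m(t, R) = R + t
g(K) = K/29 (g(K) = K/(4 + 25) = K/29)
(g(5)*(-754))/17879 - 12452/3370 = (((1/29)*5)*(-754))/17879 - 12452/3370 = ((5/29)*(-754))*(1/17879) - 12452*1/3370 = -130*1/17879 - 6226/1685 = -130/17879 - 6226/1685 = -111533704/30126115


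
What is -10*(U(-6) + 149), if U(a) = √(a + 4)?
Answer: -1490 - 10*I*√2 ≈ -1490.0 - 14.142*I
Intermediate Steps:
U(a) = √(4 + a)
-10*(U(-6) + 149) = -10*(√(4 - 6) + 149) = -10*(√(-2) + 149) = -10*(I*√2 + 149) = -10*(149 + I*√2) = -1490 - 10*I*√2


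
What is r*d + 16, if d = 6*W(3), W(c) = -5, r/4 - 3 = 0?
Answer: -344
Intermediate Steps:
r = 12 (r = 12 + 4*0 = 12 + 0 = 12)
d = -30 (d = 6*(-5) = -30)
r*d + 16 = 12*(-30) + 16 = -360 + 16 = -344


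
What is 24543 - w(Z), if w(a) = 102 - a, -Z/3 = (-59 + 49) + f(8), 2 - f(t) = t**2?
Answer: 24657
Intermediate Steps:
f(t) = 2 - t**2
Z = 216 (Z = -3*((-59 + 49) + (2 - 1*8**2)) = -3*(-10 + (2 - 1*64)) = -3*(-10 + (2 - 64)) = -3*(-10 - 62) = -3*(-72) = 216)
24543 - w(Z) = 24543 - (102 - 1*216) = 24543 - (102 - 216) = 24543 - 1*(-114) = 24543 + 114 = 24657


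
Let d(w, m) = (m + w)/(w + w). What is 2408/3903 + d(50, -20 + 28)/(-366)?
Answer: 14651071/23808300 ≈ 0.61538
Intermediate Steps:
d(w, m) = (m + w)/(2*w) (d(w, m) = (m + w)/((2*w)) = (m + w)*(1/(2*w)) = (m + w)/(2*w))
2408/3903 + d(50, -20 + 28)/(-366) = 2408/3903 + ((½)*((-20 + 28) + 50)/50)/(-366) = 2408*(1/3903) + ((½)*(1/50)*(8 + 50))*(-1/366) = 2408/3903 + ((½)*(1/50)*58)*(-1/366) = 2408/3903 + (29/50)*(-1/366) = 2408/3903 - 29/18300 = 14651071/23808300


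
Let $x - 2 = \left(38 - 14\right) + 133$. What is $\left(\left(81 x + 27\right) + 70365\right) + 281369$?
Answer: $364640$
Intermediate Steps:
$x = 159$ ($x = 2 + \left(\left(38 - 14\right) + 133\right) = 2 + \left(24 + 133\right) = 2 + 157 = 159$)
$\left(\left(81 x + 27\right) + 70365\right) + 281369 = \left(\left(81 \cdot 159 + 27\right) + 70365\right) + 281369 = \left(\left(12879 + 27\right) + 70365\right) + 281369 = \left(12906 + 70365\right) + 281369 = 83271 + 281369 = 364640$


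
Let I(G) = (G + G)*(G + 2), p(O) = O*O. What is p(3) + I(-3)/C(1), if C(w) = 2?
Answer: 12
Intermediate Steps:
p(O) = O²
I(G) = 2*G*(2 + G) (I(G) = (2*G)*(2 + G) = 2*G*(2 + G))
p(3) + I(-3)/C(1) = 3² + (2*(-3)*(2 - 3))/2 = 9 + (2*(-3)*(-1))*(½) = 9 + 6*(½) = 9 + 3 = 12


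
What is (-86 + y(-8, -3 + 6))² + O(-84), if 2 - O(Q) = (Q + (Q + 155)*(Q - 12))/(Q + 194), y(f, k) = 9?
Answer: 65931/11 ≈ 5993.7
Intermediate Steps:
O(Q) = 2 - (Q + (-12 + Q)*(155 + Q))/(194 + Q) (O(Q) = 2 - (Q + (Q + 155)*(Q - 12))/(Q + 194) = 2 - (Q + (155 + Q)*(-12 + Q))/(194 + Q) = 2 - (Q + (-12 + Q)*(155 + Q))/(194 + Q))
(-86 + y(-8, -3 + 6))² + O(-84) = (-86 + 9)² + (2248 - 1*(-84)² - 142*(-84))/(194 - 84) = (-77)² + (2248 - 1*7056 + 11928)/110 = 5929 + (2248 - 7056 + 11928)/110 = 5929 + (1/110)*7120 = 5929 + 712/11 = 65931/11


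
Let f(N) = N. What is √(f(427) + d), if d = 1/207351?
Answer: √2039847210242/69117 ≈ 20.664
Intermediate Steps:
d = 1/207351 ≈ 4.8227e-6
√(f(427) + d) = √(427 + 1/207351) = √(88538878/207351) = √2039847210242/69117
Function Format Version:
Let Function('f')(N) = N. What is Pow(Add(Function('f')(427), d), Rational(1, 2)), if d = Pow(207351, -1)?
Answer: Mul(Rational(1, 69117), Pow(2039847210242, Rational(1, 2))) ≈ 20.664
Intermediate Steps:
d = Rational(1, 207351) ≈ 4.8227e-6
Pow(Add(Function('f')(427), d), Rational(1, 2)) = Pow(Add(427, Rational(1, 207351)), Rational(1, 2)) = Pow(Rational(88538878, 207351), Rational(1, 2)) = Mul(Rational(1, 69117), Pow(2039847210242, Rational(1, 2)))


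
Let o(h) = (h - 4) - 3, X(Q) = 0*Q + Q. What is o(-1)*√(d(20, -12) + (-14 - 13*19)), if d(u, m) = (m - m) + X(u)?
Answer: -8*I*√241 ≈ -124.19*I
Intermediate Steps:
X(Q) = Q (X(Q) = 0 + Q = Q)
d(u, m) = u (d(u, m) = (m - m) + u = 0 + u = u)
o(h) = -7 + h (o(h) = (-4 + h) - 3 = -7 + h)
o(-1)*√(d(20, -12) + (-14 - 13*19)) = (-7 - 1)*√(20 + (-14 - 13*19)) = -8*√(20 + (-14 - 247)) = -8*√(20 - 261) = -8*I*√241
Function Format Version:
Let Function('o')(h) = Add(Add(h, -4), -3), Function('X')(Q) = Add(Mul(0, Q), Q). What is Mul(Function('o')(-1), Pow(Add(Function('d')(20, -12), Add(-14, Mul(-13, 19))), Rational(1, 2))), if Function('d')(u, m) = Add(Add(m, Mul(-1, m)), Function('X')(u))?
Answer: Mul(-8, I, Pow(241, Rational(1, 2))) ≈ Mul(-124.19, I)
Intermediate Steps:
Function('X')(Q) = Q (Function('X')(Q) = Add(0, Q) = Q)
Function('d')(u, m) = u (Function('d')(u, m) = Add(Add(m, Mul(-1, m)), u) = Add(0, u) = u)
Function('o')(h) = Add(-7, h) (Function('o')(h) = Add(Add(-4, h), -3) = Add(-7, h))
Mul(Function('o')(-1), Pow(Add(Function('d')(20, -12), Add(-14, Mul(-13, 19))), Rational(1, 2))) = Mul(Add(-7, -1), Pow(Add(20, Add(-14, Mul(-13, 19))), Rational(1, 2))) = Mul(-8, Pow(Add(20, Add(-14, -247)), Rational(1, 2))) = Mul(-8, Pow(Add(20, -261), Rational(1, 2))) = Mul(-8, Pow(-241, Rational(1, 2))) = Mul(-8, Mul(I, Pow(241, Rational(1, 2)))) = Mul(-8, I, Pow(241, Rational(1, 2)))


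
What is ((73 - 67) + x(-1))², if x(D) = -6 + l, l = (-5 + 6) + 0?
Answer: 1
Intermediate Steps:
l = 1 (l = 1 + 0 = 1)
x(D) = -5 (x(D) = -6 + 1 = -5)
((73 - 67) + x(-1))² = ((73 - 67) - 5)² = (6 - 5)² = 1² = 1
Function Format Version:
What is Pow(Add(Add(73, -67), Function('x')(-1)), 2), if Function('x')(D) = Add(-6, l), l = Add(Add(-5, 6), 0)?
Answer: 1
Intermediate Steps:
l = 1 (l = Add(1, 0) = 1)
Function('x')(D) = -5 (Function('x')(D) = Add(-6, 1) = -5)
Pow(Add(Add(73, -67), Function('x')(-1)), 2) = Pow(Add(Add(73, -67), -5), 2) = Pow(Add(6, -5), 2) = Pow(1, 2) = 1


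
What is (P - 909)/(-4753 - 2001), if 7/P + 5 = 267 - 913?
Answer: 42269/314061 ≈ 0.13459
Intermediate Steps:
P = -1/93 (P = 7/(-5 + (267 - 913)) = 7/(-5 - 646) = 7/(-651) = 7*(-1/651) = -1/93 ≈ -0.010753)
(P - 909)/(-4753 - 2001) = (-1/93 - 909)/(-4753 - 2001) = -84538/93/(-6754) = -84538/93*(-1/6754) = 42269/314061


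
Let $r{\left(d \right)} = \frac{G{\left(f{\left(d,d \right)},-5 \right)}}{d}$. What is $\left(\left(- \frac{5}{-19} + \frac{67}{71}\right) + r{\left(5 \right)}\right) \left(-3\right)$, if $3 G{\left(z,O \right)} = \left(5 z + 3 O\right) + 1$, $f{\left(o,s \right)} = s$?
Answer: $- \frac{39259}{6745} \approx -5.8205$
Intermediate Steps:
$G{\left(z,O \right)} = \frac{1}{3} + O + \frac{5 z}{3}$ ($G{\left(z,O \right)} = \frac{\left(5 z + 3 O\right) + 1}{3} = \frac{\left(3 O + 5 z\right) + 1}{3} = \frac{1 + 3 O + 5 z}{3} = \frac{1}{3} + O + \frac{5 z}{3}$)
$r{\left(d \right)} = \frac{- \frac{14}{3} + \frac{5 d}{3}}{d}$ ($r{\left(d \right)} = \frac{\frac{1}{3} - 5 + \frac{5 d}{3}}{d} = \frac{- \frac{14}{3} + \frac{5 d}{3}}{d}$)
$\left(\left(- \frac{5}{-19} + \frac{67}{71}\right) + r{\left(5 \right)}\right) \left(-3\right) = \left(\left(- \frac{5}{-19} + \frac{67}{71}\right) + \frac{-14 + 5 \cdot 5}{3 \cdot 5}\right) \left(-3\right) = \left(\left(\left(-5\right) \left(- \frac{1}{19}\right) + 67 \cdot \frac{1}{71}\right) + \frac{1}{3} \cdot \frac{1}{5} \left(-14 + 25\right)\right) \left(-3\right) = \left(\left(\frac{5}{19} + \frac{67}{71}\right) + \frac{1}{3} \cdot \frac{1}{5} \cdot 11\right) \left(-3\right) = \left(\frac{1628}{1349} + \frac{11}{15}\right) \left(-3\right) = \frac{39259}{20235} \left(-3\right) = - \frac{39259}{6745}$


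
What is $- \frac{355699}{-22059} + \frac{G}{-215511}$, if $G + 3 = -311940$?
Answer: $\frac{1465582418}{83402757} \approx 17.572$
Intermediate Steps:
$G = -311943$ ($G = -3 - 311940 = -311943$)
$- \frac{355699}{-22059} + \frac{G}{-215511} = - \frac{355699}{-22059} - \frac{311943}{-215511} = \left(-355699\right) \left(- \frac{1}{22059}\right) - - \frac{103981}{71837} = \frac{18721}{1161} + \frac{103981}{71837} = \frac{1465582418}{83402757}$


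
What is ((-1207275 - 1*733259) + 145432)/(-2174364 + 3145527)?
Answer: -1795102/971163 ≈ -1.8484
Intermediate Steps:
((-1207275 - 1*733259) + 145432)/(-2174364 + 3145527) = ((-1207275 - 733259) + 145432)/971163 = (-1940534 + 145432)*(1/971163) = -1795102*1/971163 = -1795102/971163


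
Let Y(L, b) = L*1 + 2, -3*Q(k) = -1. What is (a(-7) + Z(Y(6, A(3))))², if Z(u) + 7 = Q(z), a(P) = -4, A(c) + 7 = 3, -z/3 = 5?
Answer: 1024/9 ≈ 113.78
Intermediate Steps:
z = -15 (z = -3*5 = -15)
A(c) = -4 (A(c) = -7 + 3 = -4)
Q(k) = ⅓ (Q(k) = -⅓*(-1) = ⅓)
Y(L, b) = 2 + L (Y(L, b) = L + 2 = 2 + L)
Z(u) = -20/3 (Z(u) = -7 + ⅓ = -20/3)
(a(-7) + Z(Y(6, A(3))))² = (-4 - 20/3)² = (-32/3)² = 1024/9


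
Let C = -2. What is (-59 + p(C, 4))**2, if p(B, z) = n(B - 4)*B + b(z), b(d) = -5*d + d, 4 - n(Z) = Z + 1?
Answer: 8649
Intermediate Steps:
n(Z) = 3 - Z (n(Z) = 4 - (Z + 1) = 4 - (1 + Z) = 4 + (-1 - Z) = 3 - Z)
b(d) = -4*d
p(B, z) = -4*z + B*(7 - B) (p(B, z) = (3 - (B - 4))*B - 4*z = (3 - (-4 + B))*B - 4*z = (3 + (4 - B))*B - 4*z = (7 - B)*B - 4*z = B*(7 - B) - 4*z = -4*z + B*(7 - B))
(-59 + p(C, 4))**2 = (-59 + (-4*4 - 1*(-2)*(-7 - 2)))**2 = (-59 + (-16 - 1*(-2)*(-9)))**2 = (-59 + (-16 - 18))**2 = (-59 - 34)**2 = (-93)**2 = 8649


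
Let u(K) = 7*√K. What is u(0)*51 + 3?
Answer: 3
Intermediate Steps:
u(0)*51 + 3 = (7*√0)*51 + 3 = (7*0)*51 + 3 = 0*51 + 3 = 0 + 3 = 3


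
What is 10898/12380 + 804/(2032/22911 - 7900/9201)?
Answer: -87353091017519/83719991410 ≈ -1043.4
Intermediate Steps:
10898/12380 + 804/(2032/22911 - 7900/9201) = 10898*(1/12380) + 804/(2032*(1/22911) - 7900*1/9201) = 5449/6190 + 804/(2032/22911 - 7900/9201) = 5449/6190 + 804/(-54100156/70268037) = 5449/6190 + 804*(-70268037/54100156) = 5449/6190 - 14123875437/13525039 = -87353091017519/83719991410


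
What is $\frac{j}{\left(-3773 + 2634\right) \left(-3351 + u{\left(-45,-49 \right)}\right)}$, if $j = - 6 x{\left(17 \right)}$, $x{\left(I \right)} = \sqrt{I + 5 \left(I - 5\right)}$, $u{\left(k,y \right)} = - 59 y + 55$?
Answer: $- \frac{2 \sqrt{77}}{153765} \approx -0.00011413$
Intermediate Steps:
$u{\left(k,y \right)} = 55 - 59 y$
$x{\left(I \right)} = \sqrt{-25 + 6 I}$ ($x{\left(I \right)} = \sqrt{I + 5 \left(-5 + I\right)} = \sqrt{I + \left(-25 + 5 I\right)} = \sqrt{-25 + 6 I}$)
$j = - 6 \sqrt{77}$ ($j = - 6 \sqrt{-25 + 6 \cdot 17} = - 6 \sqrt{-25 + 102} = - 6 \sqrt{77} \approx -52.65$)
$\frac{j}{\left(-3773 + 2634\right) \left(-3351 + u{\left(-45,-49 \right)}\right)} = \frac{\left(-6\right) \sqrt{77}}{\left(-3773 + 2634\right) \left(-3351 + \left(55 - -2891\right)\right)} = \frac{\left(-6\right) \sqrt{77}}{\left(-1139\right) \left(-3351 + \left(55 + 2891\right)\right)} = \frac{\left(-6\right) \sqrt{77}}{\left(-1139\right) \left(-3351 + 2946\right)} = \frac{\left(-6\right) \sqrt{77}}{\left(-1139\right) \left(-405\right)} = \frac{\left(-6\right) \sqrt{77}}{461295} = - 6 \sqrt{77} \cdot \frac{1}{461295} = - \frac{2 \sqrt{77}}{153765}$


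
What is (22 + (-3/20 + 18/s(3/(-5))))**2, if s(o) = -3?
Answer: 100489/400 ≈ 251.22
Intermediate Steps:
(22 + (-3/20 + 18/s(3/(-5))))**2 = (22 + (-3/20 + 18/(-3)))**2 = (22 + (-3*1/20 + 18*(-1/3)))**2 = (22 + (-3/20 - 6))**2 = (22 - 123/20)**2 = (317/20)**2 = 100489/400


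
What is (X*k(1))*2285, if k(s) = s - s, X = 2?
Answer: 0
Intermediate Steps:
k(s) = 0
(X*k(1))*2285 = (2*0)*2285 = 0*2285 = 0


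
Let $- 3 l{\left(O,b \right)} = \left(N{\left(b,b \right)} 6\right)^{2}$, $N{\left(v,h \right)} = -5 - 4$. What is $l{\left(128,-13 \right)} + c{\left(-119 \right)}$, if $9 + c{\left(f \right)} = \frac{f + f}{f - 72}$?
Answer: $- \frac{187133}{191} \approx -979.75$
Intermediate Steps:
$N{\left(v,h \right)} = -9$
$l{\left(O,b \right)} = -972$ ($l{\left(O,b \right)} = - \frac{\left(\left(-9\right) 6\right)^{2}}{3} = - \frac{\left(-54\right)^{2}}{3} = \left(- \frac{1}{3}\right) 2916 = -972$)
$c{\left(f \right)} = -9 + \frac{2 f}{-72 + f}$ ($c{\left(f \right)} = -9 + \frac{f + f}{f - 72} = -9 + \frac{2 f}{-72 + f}$)
$l{\left(128,-13 \right)} + c{\left(-119 \right)} = -972 + \frac{648 - -833}{-72 - 119} = -972 + \frac{648 + 833}{-191} = -972 - \frac{1481}{191} = - \frac{187133}{191}$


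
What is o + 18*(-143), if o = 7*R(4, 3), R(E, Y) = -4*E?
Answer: -2686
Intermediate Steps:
o = -112 (o = 7*(-4*4) = 7*(-16) = -112)
o + 18*(-143) = -112 + 18*(-143) = -112 - 2574 = -2686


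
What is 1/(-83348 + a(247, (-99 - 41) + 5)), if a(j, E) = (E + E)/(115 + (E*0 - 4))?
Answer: -37/3083966 ≈ -1.1998e-5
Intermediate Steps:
a(j, E) = 2*E/111 (a(j, E) = (2*E)/(115 + (0 - 4)) = (2*E)/(115 - 4) = (2*E)/111 = (2*E)*(1/111) = 2*E/111)
1/(-83348 + a(247, (-99 - 41) + 5)) = 1/(-83348 + 2*((-99 - 41) + 5)/111) = 1/(-83348 + 2*(-140 + 5)/111) = 1/(-83348 + (2/111)*(-135)) = 1/(-83348 - 90/37) = 1/(-3083966/37) = -37/3083966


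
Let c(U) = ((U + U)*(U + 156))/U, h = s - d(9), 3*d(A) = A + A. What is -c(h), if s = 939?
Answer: -2178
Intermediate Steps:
d(A) = 2*A/3 (d(A) = (A + A)/3 = (2*A)/3 = 2*A/3)
h = 933 (h = 939 - 2*9/3 = 939 - 1*6 = 939 - 6 = 933)
c(U) = 312 + 2*U (c(U) = ((2*U)*(156 + U))/U = (2*U*(156 + U))/U = 312 + 2*U)
-c(h) = -(312 + 2*933) = -(312 + 1866) = -1*2178 = -2178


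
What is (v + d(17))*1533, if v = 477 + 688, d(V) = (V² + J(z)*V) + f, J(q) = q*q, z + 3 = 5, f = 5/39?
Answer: 30334493/13 ≈ 2.3334e+6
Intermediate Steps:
f = 5/39 (f = 5*(1/39) = 5/39 ≈ 0.12821)
z = 2 (z = -3 + 5 = 2)
J(q) = q²
d(V) = 5/39 + V² + 4*V (d(V) = (V² + 2²*V) + 5/39 = (V² + 4*V) + 5/39 = 5/39 + V² + 4*V)
v = 1165
(v + d(17))*1533 = (1165 + (5/39 + 17² + 4*17))*1533 = (1165 + (5/39 + 289 + 68))*1533 = (1165 + 13928/39)*1533 = (59363/39)*1533 = 30334493/13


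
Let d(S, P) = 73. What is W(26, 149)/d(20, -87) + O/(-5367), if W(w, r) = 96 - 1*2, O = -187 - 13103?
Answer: 491556/130597 ≈ 3.7639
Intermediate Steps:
O = -13290
W(w, r) = 94 (W(w, r) = 96 - 2 = 94)
W(26, 149)/d(20, -87) + O/(-5367) = 94/73 - 13290/(-5367) = 94*(1/73) - 13290*(-1/5367) = 94/73 + 4430/1789 = 491556/130597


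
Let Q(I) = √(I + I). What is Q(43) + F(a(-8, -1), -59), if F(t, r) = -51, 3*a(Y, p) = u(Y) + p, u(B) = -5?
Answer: -51 + √86 ≈ -41.726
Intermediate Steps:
a(Y, p) = -5/3 + p/3 (a(Y, p) = (-5 + p)/3 = -5/3 + p/3)
Q(I) = √2*√I (Q(I) = √(2*I) = √2*√I)
Q(43) + F(a(-8, -1), -59) = √2*√43 - 51 = √86 - 51 = -51 + √86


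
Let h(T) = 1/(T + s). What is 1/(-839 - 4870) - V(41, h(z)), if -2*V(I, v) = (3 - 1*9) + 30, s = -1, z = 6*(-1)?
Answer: 68507/5709 ≈ 12.000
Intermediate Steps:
z = -6
h(T) = 1/(-1 + T) (h(T) = 1/(T - 1) = 1/(-1 + T))
V(I, v) = -12 (V(I, v) = -((3 - 1*9) + 30)/2 = -((3 - 9) + 30)/2 = -(-6 + 30)/2 = -1/2*24 = -12)
1/(-839 - 4870) - V(41, h(z)) = 1/(-839 - 4870) - 1*(-12) = 1/(-5709) + 12 = -1/5709 + 12 = 68507/5709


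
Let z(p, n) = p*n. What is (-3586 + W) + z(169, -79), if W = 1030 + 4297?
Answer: -11610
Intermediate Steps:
W = 5327
z(p, n) = n*p
(-3586 + W) + z(169, -79) = (-3586 + 5327) - 79*169 = 1741 - 13351 = -11610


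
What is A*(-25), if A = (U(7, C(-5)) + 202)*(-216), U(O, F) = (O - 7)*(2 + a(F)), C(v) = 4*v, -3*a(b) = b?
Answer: 1090800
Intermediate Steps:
a(b) = -b/3
U(O, F) = (-7 + O)*(2 - F/3) (U(O, F) = (O - 7)*(2 - F/3) = (-7 + O)*(2 - F/3))
A = -43632 (A = ((-14 + 2*7 + 7*(4*(-5))/3 - 1/3*4*(-5)*7) + 202)*(-216) = ((-14 + 14 + (7/3)*(-20) - 1/3*(-20)*7) + 202)*(-216) = ((-14 + 14 - 140/3 + 140/3) + 202)*(-216) = (0 + 202)*(-216) = 202*(-216) = -43632)
A*(-25) = -43632*(-25) = 1090800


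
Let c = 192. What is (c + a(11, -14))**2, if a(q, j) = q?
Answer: 41209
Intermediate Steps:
(c + a(11, -14))**2 = (192 + 11)**2 = 203**2 = 41209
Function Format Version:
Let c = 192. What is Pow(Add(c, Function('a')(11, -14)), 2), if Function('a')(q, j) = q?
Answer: 41209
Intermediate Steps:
Pow(Add(c, Function('a')(11, -14)), 2) = Pow(Add(192, 11), 2) = Pow(203, 2) = 41209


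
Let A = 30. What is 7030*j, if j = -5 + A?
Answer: 175750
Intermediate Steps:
j = 25 (j = -5 + 30 = 25)
7030*j = 7030*25 = 175750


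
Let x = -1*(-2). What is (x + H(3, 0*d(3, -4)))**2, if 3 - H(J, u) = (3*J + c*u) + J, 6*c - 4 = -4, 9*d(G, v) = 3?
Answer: 49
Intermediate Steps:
d(G, v) = 1/3 (d(G, v) = (1/9)*3 = 1/3)
c = 0 (c = 2/3 + (1/6)*(-4) = 2/3 - 2/3 = 0)
H(J, u) = 3 - 4*J (H(J, u) = 3 - ((3*J + 0*u) + J) = 3 - ((3*J + 0) + J) = 3 - (3*J + J) = 3 - 4*J)
x = 2
(x + H(3, 0*d(3, -4)))**2 = (2 + (3 - 4*3))**2 = (2 + (3 - 12))**2 = (2 - 9)**2 = (-7)**2 = 49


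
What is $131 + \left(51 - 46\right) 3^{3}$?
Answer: $266$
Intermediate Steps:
$131 + \left(51 - 46\right) 3^{3} = 131 + \left(51 - 46\right) 27 = 131 + 5 \cdot 27 = 131 + 135 = 266$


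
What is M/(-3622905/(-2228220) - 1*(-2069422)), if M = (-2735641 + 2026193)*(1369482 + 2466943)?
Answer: -134769878052994400/102469580261 ≈ -1.3152e+6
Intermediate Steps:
M = -2721744043400 (M = -709448*3836425 = -2721744043400)
M/(-3622905/(-2228220) - 1*(-2069422)) = -2721744043400/(-3622905/(-2228220) - 1*(-2069422)) = -2721744043400/(-3622905*(-1/2228220) + 2069422) = -2721744043400/(80509/49516 + 2069422) = -2721744043400/102469580261/49516 = -2721744043400*49516/102469580261 = -134769878052994400/102469580261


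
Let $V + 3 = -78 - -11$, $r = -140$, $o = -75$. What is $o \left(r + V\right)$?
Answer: $15750$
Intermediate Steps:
$V = -70$ ($V = -3 - 67 = -70$)
$o \left(r + V\right) = - 75 \left(-140 - 70\right) = \left(-75\right) \left(-210\right) = 15750$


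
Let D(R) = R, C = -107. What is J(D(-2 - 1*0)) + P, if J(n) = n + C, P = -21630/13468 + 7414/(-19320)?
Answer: -515709557/4646460 ≈ -110.99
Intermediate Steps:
P = -9245417/4646460 (P = -21630*1/13468 + 7414*(-1/19320) = -1545/962 - 3707/9660 = -9245417/4646460 ≈ -1.9898)
J(n) = -107 + n (J(n) = n - 107 = -107 + n)
J(D(-2 - 1*0)) + P = (-107 + (-2 - 1*0)) - 9245417/4646460 = (-107 + (-2 + 0)) - 9245417/4646460 = (-107 - 2) - 9245417/4646460 = -109 - 9245417/4646460 = -515709557/4646460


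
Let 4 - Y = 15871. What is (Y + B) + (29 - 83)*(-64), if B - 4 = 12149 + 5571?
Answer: 5313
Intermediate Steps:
Y = -15867 (Y = 4 - 1*15871 = 4 - 15871 = -15867)
B = 17724 (B = 4 + (12149 + 5571) = 4 + 17720 = 17724)
(Y + B) + (29 - 83)*(-64) = (-15867 + 17724) + (29 - 83)*(-64) = 1857 - 54*(-64) = 1857 + 3456 = 5313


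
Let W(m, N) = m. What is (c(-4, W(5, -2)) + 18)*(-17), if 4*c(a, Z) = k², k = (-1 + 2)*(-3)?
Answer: -1377/4 ≈ -344.25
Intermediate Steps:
k = -3 (k = 1*(-3) = -3)
c(a, Z) = 9/4 (c(a, Z) = (¼)*(-3)² = (¼)*9 = 9/4)
(c(-4, W(5, -2)) + 18)*(-17) = (9/4 + 18)*(-17) = (81/4)*(-17) = -1377/4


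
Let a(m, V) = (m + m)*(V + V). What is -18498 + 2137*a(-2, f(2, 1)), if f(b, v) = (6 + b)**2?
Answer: -1112642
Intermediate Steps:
a(m, V) = 4*V*m (a(m, V) = (2*m)*(2*V) = 4*V*m)
-18498 + 2137*a(-2, f(2, 1)) = -18498 + 2137*(4*(6 + 2)**2*(-2)) = -18498 + 2137*(4*8**2*(-2)) = -18498 + 2137*(4*64*(-2)) = -18498 + 2137*(-512) = -18498 - 1094144 = -1112642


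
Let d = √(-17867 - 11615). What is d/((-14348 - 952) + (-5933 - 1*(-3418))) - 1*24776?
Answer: -24776 - I*√29482/17815 ≈ -24776.0 - 0.0096381*I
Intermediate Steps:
d = I*√29482 (d = √(-29482) = I*√29482 ≈ 171.7*I)
d/((-14348 - 952) + (-5933 - 1*(-3418))) - 1*24776 = (I*√29482)/((-14348 - 952) + (-5933 - 1*(-3418))) - 1*24776 = (I*√29482)/(-15300 + (-5933 + 3418)) - 24776 = (I*√29482)/(-15300 - 2515) - 24776 = (I*√29482)/(-17815) - 24776 = (I*√29482)*(-1/17815) - 24776 = -I*√29482/17815 - 24776 = -24776 - I*√29482/17815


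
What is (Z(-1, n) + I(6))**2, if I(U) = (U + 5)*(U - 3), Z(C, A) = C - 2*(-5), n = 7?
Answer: 1764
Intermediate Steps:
Z(C, A) = 10 + C (Z(C, A) = C + 10 = 10 + C)
I(U) = (-3 + U)*(5 + U) (I(U) = (5 + U)*(-3 + U) = (-3 + U)*(5 + U))
(Z(-1, n) + I(6))**2 = ((10 - 1) + (-15 + 6**2 + 2*6))**2 = (9 + (-15 + 36 + 12))**2 = (9 + 33)**2 = 42**2 = 1764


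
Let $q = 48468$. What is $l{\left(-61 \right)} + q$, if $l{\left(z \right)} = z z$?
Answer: $52189$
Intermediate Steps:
$l{\left(z \right)} = z^{2}$
$l{\left(-61 \right)} + q = \left(-61\right)^{2} + 48468 = 3721 + 48468 = 52189$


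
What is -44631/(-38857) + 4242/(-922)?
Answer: -61840806/17913077 ≈ -3.4523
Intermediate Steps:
-44631/(-38857) + 4242/(-922) = -44631*(-1/38857) + 4242*(-1/922) = 44631/38857 - 2121/461 = -61840806/17913077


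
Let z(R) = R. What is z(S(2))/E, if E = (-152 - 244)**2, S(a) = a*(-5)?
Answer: -5/78408 ≈ -6.3769e-5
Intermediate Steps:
S(a) = -5*a
E = 156816 (E = (-396)**2 = 156816)
z(S(2))/E = -5*2/156816 = -10*1/156816 = -5/78408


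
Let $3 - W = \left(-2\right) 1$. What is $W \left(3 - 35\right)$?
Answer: $-160$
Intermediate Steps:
$W = 5$ ($W = 3 - \left(-2\right) 1 = 3 - -2 = 3 + 2 = 5$)
$W \left(3 - 35\right) = 5 \left(3 - 35\right) = 5 \left(-32\right) = -160$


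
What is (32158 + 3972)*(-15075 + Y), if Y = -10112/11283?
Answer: -6145761305810/11283 ≈ -5.4469e+8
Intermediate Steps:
Y = -10112/11283 (Y = -10112*1/11283 = -10112/11283 ≈ -0.89622)
(32158 + 3972)*(-15075 + Y) = (32158 + 3972)*(-15075 - 10112/11283) = 36130*(-170101337/11283) = -6145761305810/11283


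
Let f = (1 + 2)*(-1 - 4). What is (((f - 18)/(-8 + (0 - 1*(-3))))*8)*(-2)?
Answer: -528/5 ≈ -105.60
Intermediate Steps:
f = -15 (f = 3*(-5) = -15)
(((f - 18)/(-8 + (0 - 1*(-3))))*8)*(-2) = (((-15 - 18)/(-8 + (0 - 1*(-3))))*8)*(-2) = (-33/(-8 + (0 + 3))*8)*(-2) = (-33/(-8 + 3)*8)*(-2) = (-33/(-5)*8)*(-2) = (-33*(-1/5)*8)*(-2) = ((33/5)*8)*(-2) = (264/5)*(-2) = -528/5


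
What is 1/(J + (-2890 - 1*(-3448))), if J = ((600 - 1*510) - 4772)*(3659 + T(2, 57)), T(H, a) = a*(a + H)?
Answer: -1/32876446 ≈ -3.0417e-8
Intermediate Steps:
T(H, a) = a*(H + a)
J = -32877004 (J = ((600 - 1*510) - 4772)*(3659 + 57*(2 + 57)) = ((600 - 510) - 4772)*(3659 + 57*59) = (90 - 4772)*(3659 + 3363) = -4682*7022 = -32877004)
1/(J + (-2890 - 1*(-3448))) = 1/(-32877004 + (-2890 - 1*(-3448))) = 1/(-32877004 + (-2890 + 3448)) = 1/(-32877004 + 558) = 1/(-32876446) = -1/32876446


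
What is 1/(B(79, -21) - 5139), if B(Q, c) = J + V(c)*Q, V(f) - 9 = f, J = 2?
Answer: -1/6085 ≈ -0.00016434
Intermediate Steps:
V(f) = 9 + f
B(Q, c) = 2 + Q*(9 + c) (B(Q, c) = 2 + (9 + c)*Q = 2 + Q*(9 + c))
1/(B(79, -21) - 5139) = 1/((2 + 79*(9 - 21)) - 5139) = 1/((2 + 79*(-12)) - 5139) = 1/((2 - 948) - 5139) = 1/(-946 - 5139) = 1/(-6085) = -1/6085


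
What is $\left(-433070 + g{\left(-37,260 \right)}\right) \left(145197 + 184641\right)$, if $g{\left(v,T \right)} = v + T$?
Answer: $-142769388786$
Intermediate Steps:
$g{\left(v,T \right)} = T + v$
$\left(-433070 + g{\left(-37,260 \right)}\right) \left(145197 + 184641\right) = \left(-433070 + \left(260 - 37\right)\right) \left(145197 + 184641\right) = \left(-433070 + 223\right) 329838 = \left(-432847\right) 329838 = -142769388786$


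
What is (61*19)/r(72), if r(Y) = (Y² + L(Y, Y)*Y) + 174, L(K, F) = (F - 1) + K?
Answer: 1159/15654 ≈ 0.074039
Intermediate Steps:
L(K, F) = -1 + F + K (L(K, F) = (-1 + F) + K = -1 + F + K)
r(Y) = 174 + Y² + Y*(-1 + 2*Y) (r(Y) = (Y² + (-1 + Y + Y)*Y) + 174 = (Y² + (-1 + 2*Y)*Y) + 174 = (Y² + Y*(-1 + 2*Y)) + 174 = 174 + Y² + Y*(-1 + 2*Y))
(61*19)/r(72) = (61*19)/(174 - 1*72 + 3*72²) = 1159/(174 - 72 + 3*5184) = 1159/(174 - 72 + 15552) = 1159/15654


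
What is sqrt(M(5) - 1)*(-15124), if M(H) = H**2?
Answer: -30248*sqrt(6) ≈ -74092.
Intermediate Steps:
sqrt(M(5) - 1)*(-15124) = sqrt(5**2 - 1)*(-15124) = sqrt(25 - 1)*(-15124) = sqrt(24)*(-15124) = (2*sqrt(6))*(-15124) = -30248*sqrt(6)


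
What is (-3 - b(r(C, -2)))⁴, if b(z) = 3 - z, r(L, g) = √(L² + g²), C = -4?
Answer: 6016 - 2688*√5 ≈ 5.4493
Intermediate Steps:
(-3 - b(r(C, -2)))⁴ = (-3 - (3 - √((-4)² + (-2)²)))⁴ = (-3 - (3 - √(16 + 4)))⁴ = (-3 - (3 - √20))⁴ = (-3 - (3 - 2*√5))⁴ = (-3 + (-3 + 2*√5))⁴ = (-6 + 2*√5)⁴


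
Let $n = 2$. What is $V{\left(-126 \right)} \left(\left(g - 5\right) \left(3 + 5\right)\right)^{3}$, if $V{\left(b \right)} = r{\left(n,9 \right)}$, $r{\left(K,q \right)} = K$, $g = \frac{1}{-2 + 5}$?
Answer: $- \frac{2809856}{27} \approx -1.0407 \cdot 10^{5}$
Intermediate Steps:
$g = \frac{1}{3} \approx 0.33333$
$V{\left(b \right)} = 2$
$V{\left(-126 \right)} \left(\left(g - 5\right) \left(3 + 5\right)\right)^{3} = 2 \left(\left(\frac{1}{3} - 5\right) \left(3 + 5\right)\right)^{3} = 2 \left(\left(- \frac{14}{3}\right) 8\right)^{3} = 2 \left(- \frac{112}{3}\right)^{3} = 2 \left(- \frac{1404928}{27}\right) = - \frac{2809856}{27}$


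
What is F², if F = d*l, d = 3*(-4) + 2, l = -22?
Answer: 48400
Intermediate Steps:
d = -10 (d = -12 + 2 = -10)
F = 220 (F = -10*(-22) = 220)
F² = 220² = 48400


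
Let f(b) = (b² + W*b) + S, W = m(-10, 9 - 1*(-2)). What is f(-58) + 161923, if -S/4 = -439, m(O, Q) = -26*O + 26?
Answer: 150455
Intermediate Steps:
m(O, Q) = 26 - 26*O
S = 1756 (S = -4*(-439) = 1756)
W = 286 (W = 26 - 26*(-10) = 26 + 260 = 286)
f(b) = 1756 + b² + 286*b (f(b) = (b² + 286*b) + 1756 = 1756 + b² + 286*b)
f(-58) + 161923 = (1756 + (-58)² + 286*(-58)) + 161923 = (1756 + 3364 - 16588) + 161923 = -11468 + 161923 = 150455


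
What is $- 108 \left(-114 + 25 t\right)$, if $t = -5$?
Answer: $25812$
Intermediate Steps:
$- 108 \left(-114 + 25 t\right) = - 108 \left(-114 + 25 \left(-5\right)\right) = - 108 \left(-114 - 125\right) = \left(-108\right) \left(-239\right) = 25812$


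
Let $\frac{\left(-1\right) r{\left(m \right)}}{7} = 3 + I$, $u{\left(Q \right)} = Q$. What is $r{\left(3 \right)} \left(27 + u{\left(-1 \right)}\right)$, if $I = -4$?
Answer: $182$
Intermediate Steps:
$r{\left(m \right)} = 7$ ($r{\left(m \right)} = - 7 \left(3 - 4\right) = \left(-7\right) \left(-1\right) = 7$)
$r{\left(3 \right)} \left(27 + u{\left(-1 \right)}\right) = 7 \left(27 - 1\right) = 7 \cdot 26 = 182$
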